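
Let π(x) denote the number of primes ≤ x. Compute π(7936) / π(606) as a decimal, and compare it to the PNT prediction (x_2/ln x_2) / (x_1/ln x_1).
π(7936)/π(606) = 1002/110 ≈ 9.1091;  PNT prediction ≈ 9.3441.

π(606) = 110 and π(7936) = 1002, so π(7936)/π(606) ≈ 9.1091. The PNT-predicted ratio is (7936/ln(7936)) / (606/ln(606)) ≈ 9.3441. The two agree to within a few percent, as expected.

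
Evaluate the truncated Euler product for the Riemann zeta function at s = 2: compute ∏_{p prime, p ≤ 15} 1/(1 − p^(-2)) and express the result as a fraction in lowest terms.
∏ = 715715/442368

The primes p ≤ 15 are [2, 3, 5, 7, 11, 13]. For each prime, (1 − 1/p^2)^(-1) = p^2 / (p^2 − 1). The product is (1 − 1/2^2)^(-1), (1 − 1/3^2)^(-1), (1 − 1/5^2)^(-1), (1 − 1/7^2)^(-1), (1 − 1/11^2)^(-1), (1 − 1/13^2)^(-1) = ∏ p^2 / (p^2 − 1) = 715715/442368.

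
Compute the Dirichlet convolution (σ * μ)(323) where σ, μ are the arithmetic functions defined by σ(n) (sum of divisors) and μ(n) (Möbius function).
(σ * μ)(323) = 323

Divisors of 323: [1, 17, 19, 323]. For each d | 323:
  d = 1: σ(1) · μ(323/1) = 1 · 1 = 1
  d = 17: σ(17) · μ(323/17) = 18 · -1 = -18
  d = 19: σ(19) · μ(323/19) = 20 · -1 = -20
  d = 323: σ(323) · μ(323/323) = 360 · 1 = 360
Summing: (σ * μ)(323) = 1 + -18 + -20 + 360 = 323.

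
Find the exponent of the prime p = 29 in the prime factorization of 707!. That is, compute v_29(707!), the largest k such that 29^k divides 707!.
v_29(707!) = 24

Legendre's formula: v_p(n!) = Σ_{k ≥ 1} ⌊n / p^k⌋. For p = 29, n = 707, the terms are:
  ⌊707/29^1⌋ = ⌊707/29⌋ = 24
(the next term ⌊707/29^2⌋ = 0, terminating the sum). Summing: v_29(707!) = 24 = 24.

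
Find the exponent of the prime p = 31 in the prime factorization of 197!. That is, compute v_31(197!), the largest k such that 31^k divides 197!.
v_31(197!) = 6

Legendre's formula: v_p(n!) = Σ_{k ≥ 1} ⌊n / p^k⌋. For p = 31, n = 197, the terms are:
  ⌊197/31^1⌋ = ⌊197/31⌋ = 6
(the next term ⌊197/31^2⌋ = 0, terminating the sum). Summing: v_31(197!) = 6 = 6.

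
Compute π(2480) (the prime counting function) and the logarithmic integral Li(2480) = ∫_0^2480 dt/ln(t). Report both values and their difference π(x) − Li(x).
π(2480) = 367;  Li(2480) ≈ 377.05;  π(x) − Li(x) ≈ -10.05.

Direct count of primes ≤ 2480 gives π(2480) = 367. Numerical evaluation of the logarithmic integral gives Li(2480) ≈ 377.05. The difference π(x) − Li(x) ≈ -10.05 is typically negative for small/moderate x (Li(x) overestimates), though Littlewood's theorem shows this sign changes infinitely often.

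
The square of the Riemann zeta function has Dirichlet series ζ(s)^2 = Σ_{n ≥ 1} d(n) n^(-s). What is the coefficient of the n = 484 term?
d(484) = 9

ζ(s)^2 = (Σ 1/m^s)(Σ 1/k^s). The coefficient of 1/n^s in the product is the number of ordered pairs (m, k) with mk = n, which equals d(n). For n = 484, divisors are [1, 2, 4, 11, 22, 44, 121, 242, 484], so d(484) = 9.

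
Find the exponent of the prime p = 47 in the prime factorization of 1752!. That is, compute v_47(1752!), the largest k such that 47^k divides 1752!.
v_47(1752!) = 37

Legendre's formula: v_p(n!) = Σ_{k ≥ 1} ⌊n / p^k⌋. For p = 47, n = 1752, the terms are:
  ⌊1752/47^1⌋ = ⌊1752/47⌋ = 37
(the next term ⌊1752/47^2⌋ = 0, terminating the sum). Summing: v_47(1752!) = 37 = 37.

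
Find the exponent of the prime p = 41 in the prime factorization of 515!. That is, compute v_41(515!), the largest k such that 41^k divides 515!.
v_41(515!) = 12

Legendre's formula: v_p(n!) = Σ_{k ≥ 1} ⌊n / p^k⌋. For p = 41, n = 515, the terms are:
  ⌊515/41^1⌋ = ⌊515/41⌋ = 12
(the next term ⌊515/41^2⌋ = 0, terminating the sum). Summing: v_41(515!) = 12 = 12.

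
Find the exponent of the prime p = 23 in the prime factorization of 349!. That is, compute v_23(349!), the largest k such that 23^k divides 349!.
v_23(349!) = 15

Legendre's formula: v_p(n!) = Σ_{k ≥ 1} ⌊n / p^k⌋. For p = 23, n = 349, the terms are:
  ⌊349/23^1⌋ = ⌊349/23⌋ = 15
(the next term ⌊349/23^2⌋ = 0, terminating the sum). Summing: v_23(349!) = 15 = 15.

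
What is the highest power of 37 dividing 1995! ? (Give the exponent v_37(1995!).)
v_37(1995!) = 54

Legendre's formula: v_p(n!) = Σ_{k ≥ 1} ⌊n / p^k⌋. For p = 37, n = 1995, the terms are:
  ⌊1995/37^1⌋ = ⌊1995/37⌋ = 53
  ⌊1995/37^2⌋ = ⌊1995/1369⌋ = 1
(the next term ⌊1995/37^3⌋ = 0, terminating the sum). Summing: v_37(1995!) = 53 + 1 = 54.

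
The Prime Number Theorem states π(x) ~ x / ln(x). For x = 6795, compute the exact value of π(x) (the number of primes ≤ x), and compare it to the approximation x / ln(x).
π(6795) = 875;  x/ln(x) ≈ 770.06;  relative error ≈ 11.99%.

Directly count primes up to 6795: π(6795) = 875. The PNT approximation gives 6795/ln(6795) ≈ 6795/8.82394 ≈ 770.06. Relative error (π(x) − x/ln(x)) / π(x) ≈ 11.99%; the approximation is known to undercount slightly (Li(x) is a better estimate).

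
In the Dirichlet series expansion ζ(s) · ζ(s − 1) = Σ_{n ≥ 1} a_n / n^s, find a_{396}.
σ(396) = 1092

In the product (Σ m^0/m^s)(Σ k / k^s) = Σ (Σ_{d | n} d) / n^s, the coefficient of 1/n^s is σ(n) = Σ_{d | n} d. For n = 396, divisors are [1, 2, 3, 4, 6, 9, 11, 12, 18, 22, 33, 36, 44, 66, 99, 132, 198, 396]; summing: σ(396) = 1092.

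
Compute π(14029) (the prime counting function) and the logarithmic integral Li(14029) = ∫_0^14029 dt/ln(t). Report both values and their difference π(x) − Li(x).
π(14029) = 1655;  Li(14029) ≈ 1675.30;  π(x) − Li(x) ≈ -20.30.

Direct count of primes ≤ 14029 gives π(14029) = 1655. Numerical evaluation of the logarithmic integral gives Li(14029) ≈ 1675.30. The difference π(x) − Li(x) ≈ -20.30 is typically negative for small/moderate x (Li(x) overestimates), though Littlewood's theorem shows this sign changes infinitely often.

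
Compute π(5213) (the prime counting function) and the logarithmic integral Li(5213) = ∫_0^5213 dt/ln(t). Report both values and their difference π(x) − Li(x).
π(5213) = 693;  Li(5213) ≈ 709.23;  π(x) − Li(x) ≈ -16.23.

Direct count of primes ≤ 5213 gives π(5213) = 693. Numerical evaluation of the logarithmic integral gives Li(5213) ≈ 709.23. The difference π(x) − Li(x) ≈ -16.23 is typically negative for small/moderate x (Li(x) overestimates), though Littlewood's theorem shows this sign changes infinitely often.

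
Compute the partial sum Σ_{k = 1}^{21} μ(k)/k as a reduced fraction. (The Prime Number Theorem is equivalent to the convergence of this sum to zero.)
Σ μ(k)/k = -15019/4849845

Values of μ(k) for 1 ≤ k ≤ 21: μ(1) = 1, μ(2) = -1, μ(3) = -1, μ(5) = -1, μ(6) = 1, μ(7) = -1, μ(10) = 1, μ(11) = -1, μ(13) = -1, μ(14) = 1, μ(15) = 1, μ(17) = -1, μ(19) = -1, μ(21) = 1, with μ = 0 on non-squarefree integers. Summing μ(k)/k for k where μ(k) ≠ 0 gives -15019/4849845 ≈ -0.0031. (PNT ⟺ this sum → 0 as n → ∞.)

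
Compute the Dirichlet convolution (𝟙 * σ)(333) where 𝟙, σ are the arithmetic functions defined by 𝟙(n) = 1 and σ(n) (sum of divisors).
(𝟙 * σ)(333) = 702

Divisors of 333: [1, 3, 9, 37, 111, 333]. For each d | 333:
  d = 1: 𝟙(1) · σ(333/1) = 1 · 494 = 494
  d = 3: 𝟙(3) · σ(333/3) = 1 · 152 = 152
  d = 9: 𝟙(9) · σ(333/9) = 1 · 38 = 38
  d = 37: 𝟙(37) · σ(333/37) = 1 · 13 = 13
  d = 111: 𝟙(111) · σ(333/111) = 1 · 4 = 4
  d = 333: 𝟙(333) · σ(333/333) = 1 · 1 = 1
Summing: (𝟙 * σ)(333) = 494 + 152 + 38 + 13 + 4 + 1 = 702.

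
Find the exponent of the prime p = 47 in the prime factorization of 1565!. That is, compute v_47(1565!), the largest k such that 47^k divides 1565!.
v_47(1565!) = 33

Legendre's formula: v_p(n!) = Σ_{k ≥ 1} ⌊n / p^k⌋. For p = 47, n = 1565, the terms are:
  ⌊1565/47^1⌋ = ⌊1565/47⌋ = 33
(the next term ⌊1565/47^2⌋ = 0, terminating the sum). Summing: v_47(1565!) = 33 = 33.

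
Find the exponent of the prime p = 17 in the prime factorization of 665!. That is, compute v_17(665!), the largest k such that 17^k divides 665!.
v_17(665!) = 41

Legendre's formula: v_p(n!) = Σ_{k ≥ 1} ⌊n / p^k⌋. For p = 17, n = 665, the terms are:
  ⌊665/17^1⌋ = ⌊665/17⌋ = 39
  ⌊665/17^2⌋ = ⌊665/289⌋ = 2
(the next term ⌊665/17^3⌋ = 0, terminating the sum). Summing: v_17(665!) = 39 + 2 = 41.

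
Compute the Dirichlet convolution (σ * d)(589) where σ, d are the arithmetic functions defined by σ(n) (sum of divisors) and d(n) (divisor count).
(σ * d)(589) = 748

Divisors of 589: [1, 19, 31, 589]. For each d | 589:
  d = 1: σ(1) · d(589/1) = 1 · 4 = 4
  d = 19: σ(19) · d(589/19) = 20 · 2 = 40
  d = 31: σ(31) · d(589/31) = 32 · 2 = 64
  d = 589: σ(589) · d(589/589) = 640 · 1 = 640
Summing: (σ * d)(589) = 4 + 40 + 64 + 640 = 748.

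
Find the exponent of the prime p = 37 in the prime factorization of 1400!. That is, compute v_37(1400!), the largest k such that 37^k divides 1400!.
v_37(1400!) = 38

Legendre's formula: v_p(n!) = Σ_{k ≥ 1} ⌊n / p^k⌋. For p = 37, n = 1400, the terms are:
  ⌊1400/37^1⌋ = ⌊1400/37⌋ = 37
  ⌊1400/37^2⌋ = ⌊1400/1369⌋ = 1
(the next term ⌊1400/37^3⌋ = 0, terminating the sum). Summing: v_37(1400!) = 37 + 1 = 38.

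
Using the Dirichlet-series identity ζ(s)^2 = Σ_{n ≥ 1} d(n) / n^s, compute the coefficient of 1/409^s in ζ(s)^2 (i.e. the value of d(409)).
d(409) = 2

ζ(s)^2 = (Σ 1/m^s)(Σ 1/k^s). The coefficient of 1/n^s in the product is the number of ordered pairs (m, k) with mk = n, which equals d(n). For n = 409, divisors are [1, 409], so d(409) = 2.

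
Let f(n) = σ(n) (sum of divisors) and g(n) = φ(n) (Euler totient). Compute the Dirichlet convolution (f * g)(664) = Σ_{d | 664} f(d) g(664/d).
(σ * φ)(664) = 5312

Divisors of 664: [1, 2, 4, 8, 83, 166, 332, 664]. For each d | 664:
  d = 1: σ(1) · φ(664/1) = 1 · 328 = 328
  d = 2: σ(2) · φ(664/2) = 3 · 164 = 492
  d = 4: σ(4) · φ(664/4) = 7 · 82 = 574
  d = 8: σ(8) · φ(664/8) = 15 · 82 = 1230
  d = 83: σ(83) · φ(664/83) = 84 · 4 = 336
  d = 166: σ(166) · φ(664/166) = 252 · 2 = 504
  d = 332: σ(332) · φ(664/332) = 588 · 1 = 588
  d = 664: σ(664) · φ(664/664) = 1260 · 1 = 1260
Summing: (σ * φ)(664) = 328 + 492 + 574 + 1230 + 336 + 504 + 588 + 1260 = 5312.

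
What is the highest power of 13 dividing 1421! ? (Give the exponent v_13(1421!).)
v_13(1421!) = 117

Legendre's formula: v_p(n!) = Σ_{k ≥ 1} ⌊n / p^k⌋. For p = 13, n = 1421, the terms are:
  ⌊1421/13^1⌋ = ⌊1421/13⌋ = 109
  ⌊1421/13^2⌋ = ⌊1421/169⌋ = 8
(the next term ⌊1421/13^3⌋ = 0, terminating the sum). Summing: v_13(1421!) = 109 + 8 = 117.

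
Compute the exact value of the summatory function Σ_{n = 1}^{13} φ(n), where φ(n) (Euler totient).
Σ_{n ≤ 13} φ(n) = 58

Compute φ(n) for each 1 ≤ n ≤ 13: φ(1) = 1, φ(2) = 1, φ(3) = 2, φ(4) = 2, φ(5) = 4, φ(6) = 2, φ(7) = 6, φ(8) = 4, φ(9) = 6, φ(10) = 4, φ(11) = 10, φ(12) = 4, φ(13) = 12. Summing all 13 values: 58. (Average order: Σ_{n ≤ x} φ(n) ~ (3/π²) x². For x = 13, (3/π²)·13² ≈ 51.37.)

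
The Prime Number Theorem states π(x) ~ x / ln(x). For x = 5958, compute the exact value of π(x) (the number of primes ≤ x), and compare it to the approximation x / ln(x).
π(5958) = 781;  x/ln(x) ≈ 685.42;  relative error ≈ 12.24%.

Directly count primes up to 5958: π(5958) = 781. The PNT approximation gives 5958/ln(5958) ≈ 5958/8.69249 ≈ 685.42. Relative error (π(x) − x/ln(x)) / π(x) ≈ 12.24%; the approximation is known to undercount slightly (Li(x) is a better estimate).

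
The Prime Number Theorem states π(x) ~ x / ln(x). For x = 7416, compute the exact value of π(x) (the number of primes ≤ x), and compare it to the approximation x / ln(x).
π(7416) = 940;  x/ln(x) ≈ 832.19;  relative error ≈ 11.47%.

Directly count primes up to 7416: π(7416) = 940. The PNT approximation gives 7416/ln(7416) ≈ 7416/8.91140 ≈ 832.19. Relative error (π(x) − x/ln(x)) / π(x) ≈ 11.47%; the approximation is known to undercount slightly (Li(x) is a better estimate).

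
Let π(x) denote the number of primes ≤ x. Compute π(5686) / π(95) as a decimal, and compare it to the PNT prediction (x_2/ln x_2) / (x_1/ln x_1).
π(5686)/π(95) = 748/24 ≈ 31.1667;  PNT prediction ≈ 31.5254.

π(95) = 24 and π(5686) = 748, so π(5686)/π(95) ≈ 31.1667. The PNT-predicted ratio is (5686/ln(5686)) / (95/ln(95)) ≈ 31.5254. The two agree to within a few percent, as expected.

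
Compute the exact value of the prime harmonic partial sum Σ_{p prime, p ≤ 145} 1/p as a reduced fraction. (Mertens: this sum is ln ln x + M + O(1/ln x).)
Σ 1/p = 18825509850919239131453102166593625244431364344421618363/10014646650599190067509233131649940057366334653200433090

π(145) = 34, so the primes ≤ 145 are [2, 3, 5, 7, 11, 13, 17, 19, 23, 29, 31, 37, 41, 43, 47, 53, 59, 61, 67, 71, 73, 79, 83, 89, 97, 101, 103, 107, 109, 113, 127, 131, 137, 139]. Summing 1/p over these primes: 18825509850919239131453102166593625244431364344421618363/10014646650599190067509233131649940057366334653200433090 ≈ 1.8798. Mertens estimate ln ln(145) + 0.2615 ≈ 1.8663.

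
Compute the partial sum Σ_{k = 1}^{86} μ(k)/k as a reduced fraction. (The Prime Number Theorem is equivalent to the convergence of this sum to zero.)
Σ μ(k)/k = -153455160386518164226759349787/89021505229758617118541339330930

Values of μ(k) for 1 ≤ k ≤ 86: μ(1) = 1, μ(2) = -1, μ(3) = -1, μ(5) = -1, μ(6) = 1, μ(7) = -1, μ(10) = 1, μ(11) = -1, μ(13) = -1, μ(14) = 1, μ(15) = 1, μ(17) = -1, μ(19) = -1, μ(21) = 1, μ(22) = 1, μ(23) = -1, μ(26) = 1, μ(29) = -1, μ(30) = -1, μ(31) = -1, μ(33) = 1, μ(34) = 1, μ(35) = 1, μ(37) = -1, μ(38) = 1, μ(39) = 1, μ(41) = -1, μ(42) = -1, μ(43) = -1, μ(46) = 1, μ(47) = -1, μ(51) = 1, μ(53) = -1, μ(55) = 1, μ(57) = 1, μ(58) = 1, μ(59) = -1, μ(61) = -1, μ(62) = 1, μ(65) = 1, μ(66) = -1, μ(67) = -1, μ(69) = 1, μ(70) = -1, μ(71) = -1, μ(73) = -1, μ(74) = 1, μ(77) = 1, μ(78) = -1, μ(79) = -1, μ(82) = 1, μ(83) = -1, μ(85) = 1, μ(86) = 1, with μ = 0 on non-squarefree integers. Summing μ(k)/k for k where μ(k) ≠ 0 gives -153455160386518164226759349787/89021505229758617118541339330930 ≈ -0.0017. (PNT ⟺ this sum → 0 as n → ∞.)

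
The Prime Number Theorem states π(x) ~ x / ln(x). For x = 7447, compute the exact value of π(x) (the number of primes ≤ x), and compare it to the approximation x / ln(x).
π(7447) = 942;  x/ln(x) ≈ 835.28;  relative error ≈ 11.33%.

Directly count primes up to 7447: π(7447) = 942. The PNT approximation gives 7447/ln(7447) ≈ 7447/8.91557 ≈ 835.28. Relative error (π(x) − x/ln(x)) / π(x) ≈ 11.33%; the approximation is known to undercount slightly (Li(x) is a better estimate).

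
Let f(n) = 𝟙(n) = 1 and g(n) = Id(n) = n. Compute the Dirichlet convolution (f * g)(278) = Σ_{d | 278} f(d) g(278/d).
(𝟙 * Id)(278) = 420

Divisors of 278: [1, 2, 139, 278]. For each d | 278:
  d = 1: 𝟙(1) · Id(278/1) = 1 · 278 = 278
  d = 2: 𝟙(2) · Id(278/2) = 1 · 139 = 139
  d = 139: 𝟙(139) · Id(278/139) = 1 · 2 = 2
  d = 278: 𝟙(278) · Id(278/278) = 1 · 1 = 1
Summing: (𝟙 * Id)(278) = 278 + 139 + 2 + 1 = 420.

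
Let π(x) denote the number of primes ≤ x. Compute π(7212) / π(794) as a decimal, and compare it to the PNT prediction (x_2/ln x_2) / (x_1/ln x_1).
π(7212)/π(794) = 921/138 ≈ 6.6739;  PNT prediction ≈ 6.8271.

π(794) = 138 and π(7212) = 921, so π(7212)/π(794) ≈ 6.6739. The PNT-predicted ratio is (7212/ln(7212)) / (794/ln(794)) ≈ 6.8271. The two agree to within a few percent, as expected.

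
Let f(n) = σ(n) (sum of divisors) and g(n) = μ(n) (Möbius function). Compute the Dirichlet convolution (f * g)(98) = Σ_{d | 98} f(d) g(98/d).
(σ * μ)(98) = 98

Divisors of 98: [1, 2, 7, 14, 49, 98]. For each d | 98:
  d = 1: σ(1) · μ(98/1) = 1 · 0 = 0
  d = 2: σ(2) · μ(98/2) = 3 · 0 = 0
  d = 7: σ(7) · μ(98/7) = 8 · 1 = 8
  d = 14: σ(14) · μ(98/14) = 24 · -1 = -24
  d = 49: σ(49) · μ(98/49) = 57 · -1 = -57
  d = 98: σ(98) · μ(98/98) = 171 · 1 = 171
Summing: (σ * μ)(98) = 0 + 0 + 8 + -24 + -57 + 171 = 98.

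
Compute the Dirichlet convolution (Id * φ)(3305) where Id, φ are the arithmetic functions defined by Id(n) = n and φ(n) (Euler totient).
(Id * φ)(3305) = 11889

Divisors of 3305: [1, 5, 661, 3305]. For each d | 3305:
  d = 1: Id(1) · φ(3305/1) = 1 · 2640 = 2640
  d = 5: Id(5) · φ(3305/5) = 5 · 660 = 3300
  d = 661: Id(661) · φ(3305/661) = 661 · 4 = 2644
  d = 3305: Id(3305) · φ(3305/3305) = 3305 · 1 = 3305
Summing: (Id * φ)(3305) = 2640 + 3300 + 2644 + 3305 = 11889.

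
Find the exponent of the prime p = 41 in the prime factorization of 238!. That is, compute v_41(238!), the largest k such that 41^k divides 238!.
v_41(238!) = 5

Legendre's formula: v_p(n!) = Σ_{k ≥ 1} ⌊n / p^k⌋. For p = 41, n = 238, the terms are:
  ⌊238/41^1⌋ = ⌊238/41⌋ = 5
(the next term ⌊238/41^2⌋ = 0, terminating the sum). Summing: v_41(238!) = 5 = 5.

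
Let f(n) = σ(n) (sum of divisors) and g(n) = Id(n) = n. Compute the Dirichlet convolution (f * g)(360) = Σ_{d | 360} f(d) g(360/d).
(σ * Id)(360) = 18326

Divisors of 360: [1, 2, 3, 4, 5, 6, 8, 9, 10, 12, 15, 18, 20, 24, 30, 36, 40, 45, 60, 72, 90, 120, 180, 360]. For each d | 360:
  d = 1: σ(1) · Id(360/1) = 1 · 360 = 360
  d = 2: σ(2) · Id(360/2) = 3 · 180 = 540
  d = 3: σ(3) · Id(360/3) = 4 · 120 = 480
  d = 4: σ(4) · Id(360/4) = 7 · 90 = 630
  d = 5: σ(5) · Id(360/5) = 6 · 72 = 432
  d = 6: σ(6) · Id(360/6) = 12 · 60 = 720
  d = 8: σ(8) · Id(360/8) = 15 · 45 = 675
  d = 9: σ(9) · Id(360/9) = 13 · 40 = 520
  d = 10: σ(10) · Id(360/10) = 18 · 36 = 648
  d = 12: σ(12) · Id(360/12) = 28 · 30 = 840
  d = 15: σ(15) · Id(360/15) = 24 · 24 = 576
  d = 18: σ(18) · Id(360/18) = 39 · 20 = 780
  d = 20: σ(20) · Id(360/20) = 42 · 18 = 756
  d = 24: σ(24) · Id(360/24) = 60 · 15 = 900
  d = 30: σ(30) · Id(360/30) = 72 · 12 = 864
  d = 36: σ(36) · Id(360/36) = 91 · 10 = 910
  d = 40: σ(40) · Id(360/40) = 90 · 9 = 810
  d = 45: σ(45) · Id(360/45) = 78 · 8 = 624
  d = 60: σ(60) · Id(360/60) = 168 · 6 = 1008
  d = 72: σ(72) · Id(360/72) = 195 · 5 = 975
  d = 90: σ(90) · Id(360/90) = 234 · 4 = 936
  d = 120: σ(120) · Id(360/120) = 360 · 3 = 1080
  d = 180: σ(180) · Id(360/180) = 546 · 2 = 1092
  d = 360: σ(360) · Id(360/360) = 1170 · 1 = 1170
Summing: (σ * Id)(360) = 360 + 540 + 480 + 630 + 432 + 720 + 675 + 520 + 648 + 840 + 576 + 780 + 756 + 900 + 864 + 910 + 810 + 624 + 1008 + 975 + 936 + 1080 + 1092 + 1170 = 18326.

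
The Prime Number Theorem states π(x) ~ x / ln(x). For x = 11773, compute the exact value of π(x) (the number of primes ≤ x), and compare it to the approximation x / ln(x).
π(11773) = 1409;  x/ln(x) ≈ 1255.98;  relative error ≈ 10.86%.

Directly count primes up to 11773: π(11773) = 1409. The PNT approximation gives 11773/ln(11773) ≈ 11773/9.37356 ≈ 1255.98. Relative error (π(x) − x/ln(x)) / π(x) ≈ 10.86%; the approximation is known to undercount slightly (Li(x) is a better estimate).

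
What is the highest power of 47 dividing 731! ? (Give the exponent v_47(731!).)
v_47(731!) = 15

Legendre's formula: v_p(n!) = Σ_{k ≥ 1} ⌊n / p^k⌋. For p = 47, n = 731, the terms are:
  ⌊731/47^1⌋ = ⌊731/47⌋ = 15
(the next term ⌊731/47^2⌋ = 0, terminating the sum). Summing: v_47(731!) = 15 = 15.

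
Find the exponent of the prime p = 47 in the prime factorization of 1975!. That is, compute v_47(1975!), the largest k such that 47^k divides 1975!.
v_47(1975!) = 42

Legendre's formula: v_p(n!) = Σ_{k ≥ 1} ⌊n / p^k⌋. For p = 47, n = 1975, the terms are:
  ⌊1975/47^1⌋ = ⌊1975/47⌋ = 42
(the next term ⌊1975/47^2⌋ = 0, terminating the sum). Summing: v_47(1975!) = 42 = 42.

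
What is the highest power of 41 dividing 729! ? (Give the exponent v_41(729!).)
v_41(729!) = 17

Legendre's formula: v_p(n!) = Σ_{k ≥ 1} ⌊n / p^k⌋. For p = 41, n = 729, the terms are:
  ⌊729/41^1⌋ = ⌊729/41⌋ = 17
(the next term ⌊729/41^2⌋ = 0, terminating the sum). Summing: v_41(729!) = 17 = 17.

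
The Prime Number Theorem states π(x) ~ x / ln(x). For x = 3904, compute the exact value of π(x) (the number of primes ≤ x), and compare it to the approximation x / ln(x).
π(3904) = 539;  x/ln(x) ≈ 472.08;  relative error ≈ 12.42%.

Directly count primes up to 3904: π(3904) = 539. The PNT approximation gives 3904/ln(3904) ≈ 3904/8.26976 ≈ 472.08. Relative error (π(x) − x/ln(x)) / π(x) ≈ 12.42%; the approximation is known to undercount slightly (Li(x) is a better estimate).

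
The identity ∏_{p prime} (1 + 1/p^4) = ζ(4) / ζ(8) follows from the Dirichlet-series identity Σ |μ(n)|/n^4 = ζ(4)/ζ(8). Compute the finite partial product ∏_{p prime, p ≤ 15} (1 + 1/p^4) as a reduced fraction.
∏ = 54787204936389122/50827803952550625

The primes p ≤ 15 are [2, 3, 5, 7, 11, 13]. For each, (1 + 1/p^4) = (p^4 + 1)/p^4. Multiplying these fractions over p ∈ [2, 3, 5, 7, 11, 13] gives 54787204936389122/50827803952550625. (In the limit P → ∞ this tends to ζ(4)/ζ(8).)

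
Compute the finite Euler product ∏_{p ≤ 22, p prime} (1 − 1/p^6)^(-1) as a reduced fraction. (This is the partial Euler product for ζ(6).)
∏ = 99475806666511821483705625/97780003061374251090837504

The primes p ≤ 22 are [2, 3, 5, 7, 11, 13, 17, 19]. For each prime, (1 − 1/p^6)^(-1) = p^6 / (p^6 − 1). The product is (1 − 1/2^6)^(-1), (1 − 1/3^6)^(-1), (1 − 1/5^6)^(-1), (1 − 1/7^6)^(-1), (1 − 1/11^6)^(-1), (1 − 1/13^6)^(-1), (1 − 1/17^6)^(-1), (1 − 1/19^6)^(-1) = ∏ p^6 / (p^6 − 1) = 99475806666511821483705625/97780003061374251090837504.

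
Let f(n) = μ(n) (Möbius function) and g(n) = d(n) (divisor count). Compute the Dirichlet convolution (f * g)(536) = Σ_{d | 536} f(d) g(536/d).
(μ * d)(536) = 1

Divisors of 536: [1, 2, 4, 8, 67, 134, 268, 536]. For each d | 536:
  d = 1: μ(1) · d(536/1) = 1 · 8 = 8
  d = 2: μ(2) · d(536/2) = -1 · 6 = -6
  d = 4: μ(4) · d(536/4) = 0 · 4 = 0
  d = 8: μ(8) · d(536/8) = 0 · 2 = 0
  d = 67: μ(67) · d(536/67) = -1 · 4 = -4
  d = 134: μ(134) · d(536/134) = 1 · 3 = 3
  d = 268: μ(268) · d(536/268) = 0 · 2 = 0
  d = 536: μ(536) · d(536/536) = 0 · 1 = 0
Summing: (μ * d)(536) = 8 + -6 + 0 + 0 + -4 + 3 + 0 + 0 = 1.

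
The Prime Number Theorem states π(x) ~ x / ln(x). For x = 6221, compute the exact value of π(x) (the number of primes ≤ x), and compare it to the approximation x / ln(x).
π(6221) = 810;  x/ln(x) ≈ 712.14;  relative error ≈ 12.08%.

Directly count primes up to 6221: π(6221) = 810. The PNT approximation gives 6221/ln(6221) ≈ 6221/8.73569 ≈ 712.14. Relative error (π(x) − x/ln(x)) / π(x) ≈ 12.08%; the approximation is known to undercount slightly (Li(x) is a better estimate).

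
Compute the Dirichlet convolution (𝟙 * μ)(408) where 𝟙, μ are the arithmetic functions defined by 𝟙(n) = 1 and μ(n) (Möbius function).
(𝟙 * μ)(408) = 0

Divisors of 408: [1, 2, 3, 4, 6, 8, 12, 17, 24, 34, 51, 68, 102, 136, 204, 408]. For each d | 408:
  d = 1: 𝟙(1) · μ(408/1) = 1 · 0 = 0
  d = 2: 𝟙(2) · μ(408/2) = 1 · 0 = 0
  d = 3: 𝟙(3) · μ(408/3) = 1 · 0 = 0
  d = 4: 𝟙(4) · μ(408/4) = 1 · -1 = -1
  d = 6: 𝟙(6) · μ(408/6) = 1 · 0 = 0
  d = 8: 𝟙(8) · μ(408/8) = 1 · 1 = 1
  d = 12: 𝟙(12) · μ(408/12) = 1 · 1 = 1
  d = 17: 𝟙(17) · μ(408/17) = 1 · 0 = 0
  d = 24: 𝟙(24) · μ(408/24) = 1 · -1 = -1
  d = 34: 𝟙(34) · μ(408/34) = 1 · 0 = 0
  d = 51: 𝟙(51) · μ(408/51) = 1 · 0 = 0
  d = 68: 𝟙(68) · μ(408/68) = 1 · 1 = 1
  d = 102: 𝟙(102) · μ(408/102) = 1 · 0 = 0
  d = 136: 𝟙(136) · μ(408/136) = 1 · -1 = -1
  d = 204: 𝟙(204) · μ(408/204) = 1 · -1 = -1
  d = 408: 𝟙(408) · μ(408/408) = 1 · 1 = 1
Summing: (𝟙 * μ)(408) = 0 + 0 + 0 + -1 + 0 + 1 + 1 + 0 + -1 + 0 + 0 + 1 + 0 + -1 + -1 + 1 = 0.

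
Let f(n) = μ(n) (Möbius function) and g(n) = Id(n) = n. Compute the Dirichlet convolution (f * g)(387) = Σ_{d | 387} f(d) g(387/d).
(μ * Id)(387) = 252

Divisors of 387: [1, 3, 9, 43, 129, 387]. For each d | 387:
  d = 1: μ(1) · Id(387/1) = 1 · 387 = 387
  d = 3: μ(3) · Id(387/3) = -1 · 129 = -129
  d = 9: μ(9) · Id(387/9) = 0 · 43 = 0
  d = 43: μ(43) · Id(387/43) = -1 · 9 = -9
  d = 129: μ(129) · Id(387/129) = 1 · 3 = 3
  d = 387: μ(387) · Id(387/387) = 0 · 1 = 0
Summing: (μ * Id)(387) = 387 + -129 + 0 + -9 + 3 + 0 = 252.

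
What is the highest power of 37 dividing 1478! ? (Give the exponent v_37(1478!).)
v_37(1478!) = 40

Legendre's formula: v_p(n!) = Σ_{k ≥ 1} ⌊n / p^k⌋. For p = 37, n = 1478, the terms are:
  ⌊1478/37^1⌋ = ⌊1478/37⌋ = 39
  ⌊1478/37^2⌋ = ⌊1478/1369⌋ = 1
(the next term ⌊1478/37^3⌋ = 0, terminating the sum). Summing: v_37(1478!) = 39 + 1 = 40.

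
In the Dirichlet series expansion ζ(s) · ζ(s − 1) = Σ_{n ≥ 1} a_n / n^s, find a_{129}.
σ(129) = 176

In the product (Σ m^0/m^s)(Σ k / k^s) = Σ (Σ_{d | n} d) / n^s, the coefficient of 1/n^s is σ(n) = Σ_{d | n} d. For n = 129, divisors are [1, 3, 43, 129]; summing: σ(129) = 176.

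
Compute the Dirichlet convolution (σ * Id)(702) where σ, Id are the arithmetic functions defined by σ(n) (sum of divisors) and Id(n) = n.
(σ * Id)(702) = 19170

Divisors of 702: [1, 2, 3, 6, 9, 13, 18, 26, 27, 39, 54, 78, 117, 234, 351, 702]. For each d | 702:
  d = 1: σ(1) · Id(702/1) = 1 · 702 = 702
  d = 2: σ(2) · Id(702/2) = 3 · 351 = 1053
  d = 3: σ(3) · Id(702/3) = 4 · 234 = 936
  d = 6: σ(6) · Id(702/6) = 12 · 117 = 1404
  d = 9: σ(9) · Id(702/9) = 13 · 78 = 1014
  d = 13: σ(13) · Id(702/13) = 14 · 54 = 756
  d = 18: σ(18) · Id(702/18) = 39 · 39 = 1521
  d = 26: σ(26) · Id(702/26) = 42 · 27 = 1134
  d = 27: σ(27) · Id(702/27) = 40 · 26 = 1040
  d = 39: σ(39) · Id(702/39) = 56 · 18 = 1008
  d = 54: σ(54) · Id(702/54) = 120 · 13 = 1560
  d = 78: σ(78) · Id(702/78) = 168 · 9 = 1512
  d = 117: σ(117) · Id(702/117) = 182 · 6 = 1092
  d = 234: σ(234) · Id(702/234) = 546 · 3 = 1638
  d = 351: σ(351) · Id(702/351) = 560 · 2 = 1120
  d = 702: σ(702) · Id(702/702) = 1680 · 1 = 1680
Summing: (σ * Id)(702) = 702 + 1053 + 936 + 1404 + 1014 + 756 + 1521 + 1134 + 1040 + 1008 + 1560 + 1512 + 1092 + 1638 + 1120 + 1680 = 19170.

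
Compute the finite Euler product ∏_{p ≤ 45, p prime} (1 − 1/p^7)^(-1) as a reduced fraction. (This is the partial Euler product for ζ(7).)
∏ = 45646702807467713699372033067809267220048714619200580949120845685181752370766160993819090186875/45268741527906747399557358241617585589782139439825822687873840391576296184501153303048882388992

The primes p ≤ 45 are [2, 3, 5, 7, 11, 13, 17, 19, 23, 29, 31, 37, 41, 43]. For each prime, (1 − 1/p^7)^(-1) = p^7 / (p^7 − 1). The product is (1 − 1/2^7)^(-1), (1 − 1/3^7)^(-1), (1 − 1/5^7)^(-1), (1 − 1/7^7)^(-1), (1 − 1/11^7)^(-1), (1 − 1/13^7)^(-1), (1 − 1/17^7)^(-1), (1 − 1/19^7)^(-1), (1 − 1/23^7)^(-1), (1 − 1/29^7)^(-1), (1 − 1/31^7)^(-1), (1 − 1/37^7)^(-1), (1 − 1/41^7)^(-1), (1 − 1/43^7)^(-1) = ∏ p^7 / (p^7 − 1) = 45646702807467713699372033067809267220048714619200580949120845685181752370766160993819090186875/45268741527906747399557358241617585589782139439825822687873840391576296184501153303048882388992.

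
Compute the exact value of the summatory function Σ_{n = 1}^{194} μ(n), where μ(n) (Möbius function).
Σ_{n ≤ 194} μ(n) = -5

Compute μ(n) for each 1 ≤ n ≤ 194: μ(1) = 1, μ(2) = -1, μ(3) = -1, μ(4) = 0, μ(5) = -1, μ(6) = 1, μ(7) = -1, μ(8) = 0, μ(9) = 0, μ(10) = 1, μ(11) = -1, μ(12) = 0, μ(13) = -1, μ(14) = 1, μ(15) = 1, μ(16) = 0, μ(17) = -1, μ(18) = 0, μ(19) = -1, μ(20) = 0, μ(21) = 1, μ(22) = 1, μ(23) = -1, μ(24) = 0, μ(25) = 0, μ(26) = 1, μ(27) = 0, μ(28) = 0, μ(29) = -1, μ(30) = -1, μ(31) = -1, μ(32) = 0, μ(33) = 1, μ(34) = 1, μ(35) = 1, μ(36) = 0, μ(37) = -1, μ(38) = 1, μ(39) = 1, μ(40) = 0, μ(41) = -1, μ(42) = -1, μ(43) = -1, μ(44) = 0, μ(45) = 0, μ(46) = 1, μ(47) = -1, μ(48) = 0, μ(49) = 0, μ(50) = 0, μ(51) = 1, μ(52) = 0, μ(53) = -1, μ(54) = 0, μ(55) = 1, μ(56) = 0, μ(57) = 1, μ(58) = 1, μ(59) = -1, μ(60) = 0, μ(61) = -1, μ(62) = 1, μ(63) = 0, μ(64) = 0, μ(65) = 1, μ(66) = -1, μ(67) = -1, μ(68) = 0, μ(69) = 1, μ(70) = -1, μ(71) = -1, μ(72) = 0, μ(73) = -1, μ(74) = 1, μ(75) = 0, μ(76) = 0, μ(77) = 1, μ(78) = -1, μ(79) = -1, μ(80) = 0, μ(81) = 0, μ(82) = 1, μ(83) = -1, μ(84) = 0, μ(85) = 1, μ(86) = 1, μ(87) = 1, μ(88) = 0, μ(89) = -1, μ(90) = 0, μ(91) = 1, μ(92) = 0, μ(93) = 1, μ(94) = 1, μ(95) = 1, μ(96) = 0, μ(97) = -1, μ(98) = 0, μ(99) = 0, μ(100) = 0, μ(101) = -1, μ(102) = -1, μ(103) = -1, μ(104) = 0, μ(105) = -1, μ(106) = 1, μ(107) = -1, μ(108) = 0, μ(109) = -1, μ(110) = -1, μ(111) = 1, μ(112) = 0, μ(113) = -1, μ(114) = -1, μ(115) = 1, μ(116) = 0, μ(117) = 0, μ(118) = 1, μ(119) = 1, μ(120) = 0, μ(121) = 0, μ(122) = 1, μ(123) = 1, μ(124) = 0, μ(125) = 0, μ(126) = 0, μ(127) = -1, μ(128) = 0, μ(129) = 1, μ(130) = -1, μ(131) = -1, μ(132) = 0, μ(133) = 1, μ(134) = 1, μ(135) = 0, μ(136) = 0, μ(137) = -1, μ(138) = -1, μ(139) = -1, μ(140) = 0, μ(141) = 1, μ(142) = 1, μ(143) = 1, μ(144) = 0, μ(145) = 1, μ(146) = 1, μ(147) = 0, μ(148) = 0, μ(149) = -1, μ(150) = 0, μ(151) = -1, μ(152) = 0, μ(153) = 0, μ(154) = -1, μ(155) = 1, μ(156) = 0, μ(157) = -1, μ(158) = 1, μ(159) = 1, μ(160) = 0, μ(161) = 1, μ(162) = 0, μ(163) = -1, μ(164) = 0, μ(165) = -1, μ(166) = 1, μ(167) = -1, μ(168) = 0, μ(169) = 0, μ(170) = -1, μ(171) = 0, μ(172) = 0, μ(173) = -1, μ(174) = -1, μ(175) = 0, μ(176) = 0, μ(177) = 1, μ(178) = 1, μ(179) = -1, μ(180) = 0, μ(181) = -1, μ(182) = -1, μ(183) = 1, μ(184) = 0, μ(185) = 1, μ(186) = -1, μ(187) = 1, μ(188) = 0, μ(189) = 0, μ(190) = -1, μ(191) = -1, μ(192) = 0, μ(193) = -1, μ(194) = 1. Summing all 194 values: -5. (Mertens function M(x) = Σ_{n ≤ x} μ(n); on average M(x) should be small (PNT ⟺ M(x) = o(x)).)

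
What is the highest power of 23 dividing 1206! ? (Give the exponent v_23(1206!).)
v_23(1206!) = 54

Legendre's formula: v_p(n!) = Σ_{k ≥ 1} ⌊n / p^k⌋. For p = 23, n = 1206, the terms are:
  ⌊1206/23^1⌋ = ⌊1206/23⌋ = 52
  ⌊1206/23^2⌋ = ⌊1206/529⌋ = 2
(the next term ⌊1206/23^3⌋ = 0, terminating the sum). Summing: v_23(1206!) = 52 + 2 = 54.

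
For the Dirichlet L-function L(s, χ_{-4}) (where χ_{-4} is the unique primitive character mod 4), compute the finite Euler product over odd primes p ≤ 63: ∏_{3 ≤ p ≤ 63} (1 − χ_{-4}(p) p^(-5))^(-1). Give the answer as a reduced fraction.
∏ = 478212334295798677259125227573990358291095208018494528428976877948999059062284551009530475199/480056794509206891424767146601704797711651986953735424570384919662551238689346859653136384000

The odd primes p ≤ 63 are [3, 5, 7, 11, 13, 17, 19, 23, 29, 31, 37, 41, 43, 47, 53, 59, 61]. For each, χ(p) = 1 if p ≡ 1 mod 4, χ(p) = −1 if p ≡ 3 mod 4. Taking (1 − χ(p)/p^5)^(-1) = p^5/(p^5 − χ(p)): (1 − (-1)/3^5)^(-1) · (1 − (1)/5^5)^(-1) · (1 − (-1)/7^5)^(-1) · (1 − (-1)/11^5)^(-1) · (1 − (1)/13^5)^(-1) · (1 − (1)/17^5)^(-1) · (1 − (-1)/19^5)^(-1) · (1 − (-1)/23^5)^(-1) · (1 − (1)/29^5)^(-1) · (1 − (-1)/31^5)^(-1) · (1 − (1)/37^5)^(-1) · (1 − (1)/41^5)^(-1) · (1 − (-1)/43^5)^(-1) · (1 − (-1)/47^5)^(-1) · (1 − (1)/53^5)^(-1) · (1 − (-1)/59^5)^(-1) · (1 − (1)/61^5)^(-1) = 478212334295798677259125227573990358291095208018494528428976877948999059062284551009530475199/480056794509206891424767146601704797711651986953735424570384919662551238689346859653136384000.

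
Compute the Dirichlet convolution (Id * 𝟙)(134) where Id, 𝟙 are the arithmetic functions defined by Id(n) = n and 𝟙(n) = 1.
(Id * 𝟙)(134) = 204

Divisors of 134: [1, 2, 67, 134]. For each d | 134:
  d = 1: Id(1) · 𝟙(134/1) = 1 · 1 = 1
  d = 2: Id(2) · 𝟙(134/2) = 2 · 1 = 2
  d = 67: Id(67) · 𝟙(134/67) = 67 · 1 = 67
  d = 134: Id(134) · 𝟙(134/134) = 134 · 1 = 134
Summing: (Id * 𝟙)(134) = 1 + 2 + 67 + 134 = 204.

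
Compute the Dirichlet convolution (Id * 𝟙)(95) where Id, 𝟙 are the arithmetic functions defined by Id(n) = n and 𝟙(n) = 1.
(Id * 𝟙)(95) = 120

Divisors of 95: [1, 5, 19, 95]. For each d | 95:
  d = 1: Id(1) · 𝟙(95/1) = 1 · 1 = 1
  d = 5: Id(5) · 𝟙(95/5) = 5 · 1 = 5
  d = 19: Id(19) · 𝟙(95/19) = 19 · 1 = 19
  d = 95: Id(95) · 𝟙(95/95) = 95 · 1 = 95
Summing: (Id * 𝟙)(95) = 1 + 5 + 19 + 95 = 120.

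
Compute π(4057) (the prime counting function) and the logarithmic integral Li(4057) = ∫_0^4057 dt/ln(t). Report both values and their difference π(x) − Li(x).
π(4057) = 560;  Li(4057) ≈ 572.23;  π(x) − Li(x) ≈ -12.23.

Direct count of primes ≤ 4057 gives π(4057) = 560. Numerical evaluation of the logarithmic integral gives Li(4057) ≈ 572.23. The difference π(x) − Li(x) ≈ -12.23 is typically negative for small/moderate x (Li(x) overestimates), though Littlewood's theorem shows this sign changes infinitely often.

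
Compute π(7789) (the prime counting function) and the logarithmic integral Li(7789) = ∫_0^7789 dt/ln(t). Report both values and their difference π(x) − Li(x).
π(7789) = 986;  Li(7789) ≈ 1002.90;  π(x) − Li(x) ≈ -16.90.

Direct count of primes ≤ 7789 gives π(7789) = 986. Numerical evaluation of the logarithmic integral gives Li(7789) ≈ 1002.90. The difference π(x) − Li(x) ≈ -16.90 is typically negative for small/moderate x (Li(x) overestimates), though Littlewood's theorem shows this sign changes infinitely often.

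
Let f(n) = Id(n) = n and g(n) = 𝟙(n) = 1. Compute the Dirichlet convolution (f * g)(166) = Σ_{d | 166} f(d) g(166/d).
(Id * 𝟙)(166) = 252

Divisors of 166: [1, 2, 83, 166]. For each d | 166:
  d = 1: Id(1) · 𝟙(166/1) = 1 · 1 = 1
  d = 2: Id(2) · 𝟙(166/2) = 2 · 1 = 2
  d = 83: Id(83) · 𝟙(166/83) = 83 · 1 = 83
  d = 166: Id(166) · 𝟙(166/166) = 166 · 1 = 166
Summing: (Id * 𝟙)(166) = 1 + 2 + 83 + 166 = 252.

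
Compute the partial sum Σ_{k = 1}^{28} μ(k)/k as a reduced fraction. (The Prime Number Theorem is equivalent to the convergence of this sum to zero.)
Σ μ(k)/k = 4165258/111546435

Values of μ(k) for 1 ≤ k ≤ 28: μ(1) = 1, μ(2) = -1, μ(3) = -1, μ(5) = -1, μ(6) = 1, μ(7) = -1, μ(10) = 1, μ(11) = -1, μ(13) = -1, μ(14) = 1, μ(15) = 1, μ(17) = -1, μ(19) = -1, μ(21) = 1, μ(22) = 1, μ(23) = -1, μ(26) = 1, with μ = 0 on non-squarefree integers. Summing μ(k)/k for k where μ(k) ≠ 0 gives 4165258/111546435 ≈ 0.0373. (PNT ⟺ this sum → 0 as n → ∞.)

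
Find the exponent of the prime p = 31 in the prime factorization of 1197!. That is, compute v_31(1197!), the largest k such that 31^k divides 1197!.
v_31(1197!) = 39

Legendre's formula: v_p(n!) = Σ_{k ≥ 1} ⌊n / p^k⌋. For p = 31, n = 1197, the terms are:
  ⌊1197/31^1⌋ = ⌊1197/31⌋ = 38
  ⌊1197/31^2⌋ = ⌊1197/961⌋ = 1
(the next term ⌊1197/31^3⌋ = 0, terminating the sum). Summing: v_31(1197!) = 38 + 1 = 39.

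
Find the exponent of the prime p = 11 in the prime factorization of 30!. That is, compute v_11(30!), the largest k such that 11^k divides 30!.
v_11(30!) = 2

Legendre's formula: v_p(n!) = Σ_{k ≥ 1} ⌊n / p^k⌋. For p = 11, n = 30, the terms are:
  ⌊30/11^1⌋ = ⌊30/11⌋ = 2
(the next term ⌊30/11^2⌋ = 0, terminating the sum). Summing: v_11(30!) = 2 = 2.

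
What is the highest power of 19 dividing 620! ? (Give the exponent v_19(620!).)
v_19(620!) = 33

Legendre's formula: v_p(n!) = Σ_{k ≥ 1} ⌊n / p^k⌋. For p = 19, n = 620, the terms are:
  ⌊620/19^1⌋ = ⌊620/19⌋ = 32
  ⌊620/19^2⌋ = ⌊620/361⌋ = 1
(the next term ⌊620/19^3⌋ = 0, terminating the sum). Summing: v_19(620!) = 32 + 1 = 33.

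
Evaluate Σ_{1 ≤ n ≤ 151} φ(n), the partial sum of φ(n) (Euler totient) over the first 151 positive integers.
Σ_{n ≤ 151} φ(n) = 7008

Compute φ(n) for each 1 ≤ n ≤ 151: φ(1) = 1, φ(2) = 1, φ(3) = 2, φ(4) = 2, φ(5) = 4, φ(6) = 2, φ(7) = 6, φ(8) = 4, φ(9) = 6, φ(10) = 4, φ(11) = 10, φ(12) = 4, φ(13) = 12, φ(14) = 6, φ(15) = 8, φ(16) = 8, φ(17) = 16, φ(18) = 6, φ(19) = 18, φ(20) = 8, φ(21) = 12, φ(22) = 10, φ(23) = 22, φ(24) = 8, φ(25) = 20, φ(26) = 12, φ(27) = 18, φ(28) = 12, φ(29) = 28, φ(30) = 8, φ(31) = 30, φ(32) = 16, φ(33) = 20, φ(34) = 16, φ(35) = 24, φ(36) = 12, φ(37) = 36, φ(38) = 18, φ(39) = 24, φ(40) = 16, φ(41) = 40, φ(42) = 12, φ(43) = 42, φ(44) = 20, φ(45) = 24, φ(46) = 22, φ(47) = 46, φ(48) = 16, φ(49) = 42, φ(50) = 20, φ(51) = 32, φ(52) = 24, φ(53) = 52, φ(54) = 18, φ(55) = 40, φ(56) = 24, φ(57) = 36, φ(58) = 28, φ(59) = 58, φ(60) = 16, φ(61) = 60, φ(62) = 30, φ(63) = 36, φ(64) = 32, φ(65) = 48, φ(66) = 20, φ(67) = 66, φ(68) = 32, φ(69) = 44, φ(70) = 24, φ(71) = 70, φ(72) = 24, φ(73) = 72, φ(74) = 36, φ(75) = 40, φ(76) = 36, φ(77) = 60, φ(78) = 24, φ(79) = 78, φ(80) = 32, φ(81) = 54, φ(82) = 40, φ(83) = 82, φ(84) = 24, φ(85) = 64, φ(86) = 42, φ(87) = 56, φ(88) = 40, φ(89) = 88, φ(90) = 24, φ(91) = 72, φ(92) = 44, φ(93) = 60, φ(94) = 46, φ(95) = 72, φ(96) = 32, φ(97) = 96, φ(98) = 42, φ(99) = 60, φ(100) = 40, φ(101) = 100, φ(102) = 32, φ(103) = 102, φ(104) = 48, φ(105) = 48, φ(106) = 52, φ(107) = 106, φ(108) = 36, φ(109) = 108, φ(110) = 40, φ(111) = 72, φ(112) = 48, φ(113) = 112, φ(114) = 36, φ(115) = 88, φ(116) = 56, φ(117) = 72, φ(118) = 58, φ(119) = 96, φ(120) = 32, φ(121) = 110, φ(122) = 60, φ(123) = 80, φ(124) = 60, φ(125) = 100, φ(126) = 36, φ(127) = 126, φ(128) = 64, φ(129) = 84, φ(130) = 48, φ(131) = 130, φ(132) = 40, φ(133) = 108, φ(134) = 66, φ(135) = 72, φ(136) = 64, φ(137) = 136, φ(138) = 44, φ(139) = 138, φ(140) = 48, φ(141) = 92, φ(142) = 70, φ(143) = 120, φ(144) = 48, φ(145) = 112, φ(146) = 72, φ(147) = 84, φ(148) = 72, φ(149) = 148, φ(150) = 40, φ(151) = 150. Summing all 151 values: 7008. (Average order: Σ_{n ≤ x} φ(n) ~ (3/π²) x². For x = 151, (3/π²)·151² ≈ 6930.67.)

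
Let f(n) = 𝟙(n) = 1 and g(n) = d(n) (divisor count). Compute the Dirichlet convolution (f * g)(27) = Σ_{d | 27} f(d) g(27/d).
(𝟙 * d)(27) = 10

Divisors of 27: [1, 3, 9, 27]. For each d | 27:
  d = 1: 𝟙(1) · d(27/1) = 1 · 4 = 4
  d = 3: 𝟙(3) · d(27/3) = 1 · 3 = 3
  d = 9: 𝟙(9) · d(27/9) = 1 · 2 = 2
  d = 27: 𝟙(27) · d(27/27) = 1 · 1 = 1
Summing: (𝟙 * d)(27) = 4 + 3 + 2 + 1 = 10.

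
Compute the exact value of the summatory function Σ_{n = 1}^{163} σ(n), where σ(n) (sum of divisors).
Σ_{n ≤ 163} σ(n) = 21873

Compute σ(n) for each 1 ≤ n ≤ 163: σ(1) = 1, σ(2) = 3, σ(3) = 4, σ(4) = 7, σ(5) = 6, σ(6) = 12, σ(7) = 8, σ(8) = 15, σ(9) = 13, σ(10) = 18, σ(11) = 12, σ(12) = 28, σ(13) = 14, σ(14) = 24, σ(15) = 24, σ(16) = 31, σ(17) = 18, σ(18) = 39, σ(19) = 20, σ(20) = 42, σ(21) = 32, σ(22) = 36, σ(23) = 24, σ(24) = 60, σ(25) = 31, σ(26) = 42, σ(27) = 40, σ(28) = 56, σ(29) = 30, σ(30) = 72, σ(31) = 32, σ(32) = 63, σ(33) = 48, σ(34) = 54, σ(35) = 48, σ(36) = 91, σ(37) = 38, σ(38) = 60, σ(39) = 56, σ(40) = 90, σ(41) = 42, σ(42) = 96, σ(43) = 44, σ(44) = 84, σ(45) = 78, σ(46) = 72, σ(47) = 48, σ(48) = 124, σ(49) = 57, σ(50) = 93, σ(51) = 72, σ(52) = 98, σ(53) = 54, σ(54) = 120, σ(55) = 72, σ(56) = 120, σ(57) = 80, σ(58) = 90, σ(59) = 60, σ(60) = 168, σ(61) = 62, σ(62) = 96, σ(63) = 104, σ(64) = 127, σ(65) = 84, σ(66) = 144, σ(67) = 68, σ(68) = 126, σ(69) = 96, σ(70) = 144, σ(71) = 72, σ(72) = 195, σ(73) = 74, σ(74) = 114, σ(75) = 124, σ(76) = 140, σ(77) = 96, σ(78) = 168, σ(79) = 80, σ(80) = 186, σ(81) = 121, σ(82) = 126, σ(83) = 84, σ(84) = 224, σ(85) = 108, σ(86) = 132, σ(87) = 120, σ(88) = 180, σ(89) = 90, σ(90) = 234, σ(91) = 112, σ(92) = 168, σ(93) = 128, σ(94) = 144, σ(95) = 120, σ(96) = 252, σ(97) = 98, σ(98) = 171, σ(99) = 156, σ(100) = 217, σ(101) = 102, σ(102) = 216, σ(103) = 104, σ(104) = 210, σ(105) = 192, σ(106) = 162, σ(107) = 108, σ(108) = 280, σ(109) = 110, σ(110) = 216, σ(111) = 152, σ(112) = 248, σ(113) = 114, σ(114) = 240, σ(115) = 144, σ(116) = 210, σ(117) = 182, σ(118) = 180, σ(119) = 144, σ(120) = 360, σ(121) = 133, σ(122) = 186, σ(123) = 168, σ(124) = 224, σ(125) = 156, σ(126) = 312, σ(127) = 128, σ(128) = 255, σ(129) = 176, σ(130) = 252, σ(131) = 132, σ(132) = 336, σ(133) = 160, σ(134) = 204, σ(135) = 240, σ(136) = 270, σ(137) = 138, σ(138) = 288, σ(139) = 140, σ(140) = 336, σ(141) = 192, σ(142) = 216, σ(143) = 168, σ(144) = 403, σ(145) = 180, σ(146) = 222, σ(147) = 228, σ(148) = 266, σ(149) = 150, σ(150) = 372, σ(151) = 152, σ(152) = 300, σ(153) = 234, σ(154) = 288, σ(155) = 192, σ(156) = 392, σ(157) = 158, σ(158) = 240, σ(159) = 216, σ(160) = 378, σ(161) = 192, σ(162) = 363, σ(163) = 164. Summing all 163 values: 21873. (Average order: Σ_{n ≤ x} σ(n) ~ (π²/12) x². For x = 163, (π²/12)·163² ≈ 21852.13.)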